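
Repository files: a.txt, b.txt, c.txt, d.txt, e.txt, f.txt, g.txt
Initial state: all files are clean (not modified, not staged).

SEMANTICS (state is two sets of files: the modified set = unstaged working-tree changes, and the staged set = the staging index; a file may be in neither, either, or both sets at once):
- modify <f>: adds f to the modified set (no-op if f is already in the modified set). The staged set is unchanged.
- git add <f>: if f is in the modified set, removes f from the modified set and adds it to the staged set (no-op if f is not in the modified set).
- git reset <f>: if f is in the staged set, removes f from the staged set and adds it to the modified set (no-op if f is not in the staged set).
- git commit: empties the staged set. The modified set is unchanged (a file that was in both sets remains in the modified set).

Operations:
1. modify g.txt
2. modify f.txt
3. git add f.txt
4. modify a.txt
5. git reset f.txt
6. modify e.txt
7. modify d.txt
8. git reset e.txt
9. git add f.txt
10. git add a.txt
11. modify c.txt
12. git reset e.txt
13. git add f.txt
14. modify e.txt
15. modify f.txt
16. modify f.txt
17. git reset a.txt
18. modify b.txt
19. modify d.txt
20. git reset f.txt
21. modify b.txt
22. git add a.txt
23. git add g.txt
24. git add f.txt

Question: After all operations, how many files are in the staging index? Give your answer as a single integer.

After op 1 (modify g.txt): modified={g.txt} staged={none}
After op 2 (modify f.txt): modified={f.txt, g.txt} staged={none}
After op 3 (git add f.txt): modified={g.txt} staged={f.txt}
After op 4 (modify a.txt): modified={a.txt, g.txt} staged={f.txt}
After op 5 (git reset f.txt): modified={a.txt, f.txt, g.txt} staged={none}
After op 6 (modify e.txt): modified={a.txt, e.txt, f.txt, g.txt} staged={none}
After op 7 (modify d.txt): modified={a.txt, d.txt, e.txt, f.txt, g.txt} staged={none}
After op 8 (git reset e.txt): modified={a.txt, d.txt, e.txt, f.txt, g.txt} staged={none}
After op 9 (git add f.txt): modified={a.txt, d.txt, e.txt, g.txt} staged={f.txt}
After op 10 (git add a.txt): modified={d.txt, e.txt, g.txt} staged={a.txt, f.txt}
After op 11 (modify c.txt): modified={c.txt, d.txt, e.txt, g.txt} staged={a.txt, f.txt}
After op 12 (git reset e.txt): modified={c.txt, d.txt, e.txt, g.txt} staged={a.txt, f.txt}
After op 13 (git add f.txt): modified={c.txt, d.txt, e.txt, g.txt} staged={a.txt, f.txt}
After op 14 (modify e.txt): modified={c.txt, d.txt, e.txt, g.txt} staged={a.txt, f.txt}
After op 15 (modify f.txt): modified={c.txt, d.txt, e.txt, f.txt, g.txt} staged={a.txt, f.txt}
After op 16 (modify f.txt): modified={c.txt, d.txt, e.txt, f.txt, g.txt} staged={a.txt, f.txt}
After op 17 (git reset a.txt): modified={a.txt, c.txt, d.txt, e.txt, f.txt, g.txt} staged={f.txt}
After op 18 (modify b.txt): modified={a.txt, b.txt, c.txt, d.txt, e.txt, f.txt, g.txt} staged={f.txt}
After op 19 (modify d.txt): modified={a.txt, b.txt, c.txt, d.txt, e.txt, f.txt, g.txt} staged={f.txt}
After op 20 (git reset f.txt): modified={a.txt, b.txt, c.txt, d.txt, e.txt, f.txt, g.txt} staged={none}
After op 21 (modify b.txt): modified={a.txt, b.txt, c.txt, d.txt, e.txt, f.txt, g.txt} staged={none}
After op 22 (git add a.txt): modified={b.txt, c.txt, d.txt, e.txt, f.txt, g.txt} staged={a.txt}
After op 23 (git add g.txt): modified={b.txt, c.txt, d.txt, e.txt, f.txt} staged={a.txt, g.txt}
After op 24 (git add f.txt): modified={b.txt, c.txt, d.txt, e.txt} staged={a.txt, f.txt, g.txt}
Final staged set: {a.txt, f.txt, g.txt} -> count=3

Answer: 3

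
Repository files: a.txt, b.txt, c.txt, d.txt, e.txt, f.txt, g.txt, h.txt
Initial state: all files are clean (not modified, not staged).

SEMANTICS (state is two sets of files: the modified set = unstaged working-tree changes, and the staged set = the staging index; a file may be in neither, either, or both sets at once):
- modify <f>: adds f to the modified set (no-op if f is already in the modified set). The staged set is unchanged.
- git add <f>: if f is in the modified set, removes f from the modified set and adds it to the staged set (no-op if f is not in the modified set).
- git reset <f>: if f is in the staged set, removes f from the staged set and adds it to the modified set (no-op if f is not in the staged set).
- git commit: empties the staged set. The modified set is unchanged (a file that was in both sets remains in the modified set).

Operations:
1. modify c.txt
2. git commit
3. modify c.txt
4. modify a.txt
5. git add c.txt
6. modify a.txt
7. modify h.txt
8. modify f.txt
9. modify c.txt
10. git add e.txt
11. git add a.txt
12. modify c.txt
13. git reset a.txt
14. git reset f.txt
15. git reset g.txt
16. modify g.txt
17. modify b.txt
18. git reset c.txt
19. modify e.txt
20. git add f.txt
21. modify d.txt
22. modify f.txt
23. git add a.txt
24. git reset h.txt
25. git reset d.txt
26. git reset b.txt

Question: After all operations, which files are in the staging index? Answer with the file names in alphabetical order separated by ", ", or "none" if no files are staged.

After op 1 (modify c.txt): modified={c.txt} staged={none}
After op 2 (git commit): modified={c.txt} staged={none}
After op 3 (modify c.txt): modified={c.txt} staged={none}
After op 4 (modify a.txt): modified={a.txt, c.txt} staged={none}
After op 5 (git add c.txt): modified={a.txt} staged={c.txt}
After op 6 (modify a.txt): modified={a.txt} staged={c.txt}
After op 7 (modify h.txt): modified={a.txt, h.txt} staged={c.txt}
After op 8 (modify f.txt): modified={a.txt, f.txt, h.txt} staged={c.txt}
After op 9 (modify c.txt): modified={a.txt, c.txt, f.txt, h.txt} staged={c.txt}
After op 10 (git add e.txt): modified={a.txt, c.txt, f.txt, h.txt} staged={c.txt}
After op 11 (git add a.txt): modified={c.txt, f.txt, h.txt} staged={a.txt, c.txt}
After op 12 (modify c.txt): modified={c.txt, f.txt, h.txt} staged={a.txt, c.txt}
After op 13 (git reset a.txt): modified={a.txt, c.txt, f.txt, h.txt} staged={c.txt}
After op 14 (git reset f.txt): modified={a.txt, c.txt, f.txt, h.txt} staged={c.txt}
After op 15 (git reset g.txt): modified={a.txt, c.txt, f.txt, h.txt} staged={c.txt}
After op 16 (modify g.txt): modified={a.txt, c.txt, f.txt, g.txt, h.txt} staged={c.txt}
After op 17 (modify b.txt): modified={a.txt, b.txt, c.txt, f.txt, g.txt, h.txt} staged={c.txt}
After op 18 (git reset c.txt): modified={a.txt, b.txt, c.txt, f.txt, g.txt, h.txt} staged={none}
After op 19 (modify e.txt): modified={a.txt, b.txt, c.txt, e.txt, f.txt, g.txt, h.txt} staged={none}
After op 20 (git add f.txt): modified={a.txt, b.txt, c.txt, e.txt, g.txt, h.txt} staged={f.txt}
After op 21 (modify d.txt): modified={a.txt, b.txt, c.txt, d.txt, e.txt, g.txt, h.txt} staged={f.txt}
After op 22 (modify f.txt): modified={a.txt, b.txt, c.txt, d.txt, e.txt, f.txt, g.txt, h.txt} staged={f.txt}
After op 23 (git add a.txt): modified={b.txt, c.txt, d.txt, e.txt, f.txt, g.txt, h.txt} staged={a.txt, f.txt}
After op 24 (git reset h.txt): modified={b.txt, c.txt, d.txt, e.txt, f.txt, g.txt, h.txt} staged={a.txt, f.txt}
After op 25 (git reset d.txt): modified={b.txt, c.txt, d.txt, e.txt, f.txt, g.txt, h.txt} staged={a.txt, f.txt}
After op 26 (git reset b.txt): modified={b.txt, c.txt, d.txt, e.txt, f.txt, g.txt, h.txt} staged={a.txt, f.txt}

Answer: a.txt, f.txt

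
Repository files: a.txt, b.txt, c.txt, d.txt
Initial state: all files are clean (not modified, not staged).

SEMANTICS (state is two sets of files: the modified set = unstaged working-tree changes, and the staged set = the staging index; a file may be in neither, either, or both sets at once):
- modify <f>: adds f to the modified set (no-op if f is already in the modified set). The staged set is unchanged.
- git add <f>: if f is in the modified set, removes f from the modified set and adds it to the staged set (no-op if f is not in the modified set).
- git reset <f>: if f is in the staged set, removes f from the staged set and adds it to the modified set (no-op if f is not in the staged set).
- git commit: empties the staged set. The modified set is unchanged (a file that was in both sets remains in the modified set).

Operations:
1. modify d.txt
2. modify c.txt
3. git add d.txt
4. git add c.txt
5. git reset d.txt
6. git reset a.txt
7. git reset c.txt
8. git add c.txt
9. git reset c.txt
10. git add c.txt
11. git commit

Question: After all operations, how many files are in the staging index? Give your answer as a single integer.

Answer: 0

Derivation:
After op 1 (modify d.txt): modified={d.txt} staged={none}
After op 2 (modify c.txt): modified={c.txt, d.txt} staged={none}
After op 3 (git add d.txt): modified={c.txt} staged={d.txt}
After op 4 (git add c.txt): modified={none} staged={c.txt, d.txt}
After op 5 (git reset d.txt): modified={d.txt} staged={c.txt}
After op 6 (git reset a.txt): modified={d.txt} staged={c.txt}
After op 7 (git reset c.txt): modified={c.txt, d.txt} staged={none}
After op 8 (git add c.txt): modified={d.txt} staged={c.txt}
After op 9 (git reset c.txt): modified={c.txt, d.txt} staged={none}
After op 10 (git add c.txt): modified={d.txt} staged={c.txt}
After op 11 (git commit): modified={d.txt} staged={none}
Final staged set: {none} -> count=0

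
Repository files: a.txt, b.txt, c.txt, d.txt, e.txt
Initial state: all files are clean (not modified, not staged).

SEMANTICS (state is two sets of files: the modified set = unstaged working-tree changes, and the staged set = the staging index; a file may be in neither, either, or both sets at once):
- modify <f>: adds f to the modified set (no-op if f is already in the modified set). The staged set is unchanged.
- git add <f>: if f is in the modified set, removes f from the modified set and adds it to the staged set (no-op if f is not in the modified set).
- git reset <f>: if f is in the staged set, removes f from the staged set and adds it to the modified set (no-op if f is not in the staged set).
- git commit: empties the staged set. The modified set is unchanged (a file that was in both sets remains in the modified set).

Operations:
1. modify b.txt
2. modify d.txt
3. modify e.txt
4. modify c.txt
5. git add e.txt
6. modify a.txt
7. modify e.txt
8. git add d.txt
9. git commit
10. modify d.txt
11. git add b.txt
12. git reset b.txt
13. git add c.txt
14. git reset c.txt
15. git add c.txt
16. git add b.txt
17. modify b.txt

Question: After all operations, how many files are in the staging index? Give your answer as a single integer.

Answer: 2

Derivation:
After op 1 (modify b.txt): modified={b.txt} staged={none}
After op 2 (modify d.txt): modified={b.txt, d.txt} staged={none}
After op 3 (modify e.txt): modified={b.txt, d.txt, e.txt} staged={none}
After op 4 (modify c.txt): modified={b.txt, c.txt, d.txt, e.txt} staged={none}
After op 5 (git add e.txt): modified={b.txt, c.txt, d.txt} staged={e.txt}
After op 6 (modify a.txt): modified={a.txt, b.txt, c.txt, d.txt} staged={e.txt}
After op 7 (modify e.txt): modified={a.txt, b.txt, c.txt, d.txt, e.txt} staged={e.txt}
After op 8 (git add d.txt): modified={a.txt, b.txt, c.txt, e.txt} staged={d.txt, e.txt}
After op 9 (git commit): modified={a.txt, b.txt, c.txt, e.txt} staged={none}
After op 10 (modify d.txt): modified={a.txt, b.txt, c.txt, d.txt, e.txt} staged={none}
After op 11 (git add b.txt): modified={a.txt, c.txt, d.txt, e.txt} staged={b.txt}
After op 12 (git reset b.txt): modified={a.txt, b.txt, c.txt, d.txt, e.txt} staged={none}
After op 13 (git add c.txt): modified={a.txt, b.txt, d.txt, e.txt} staged={c.txt}
After op 14 (git reset c.txt): modified={a.txt, b.txt, c.txt, d.txt, e.txt} staged={none}
After op 15 (git add c.txt): modified={a.txt, b.txt, d.txt, e.txt} staged={c.txt}
After op 16 (git add b.txt): modified={a.txt, d.txt, e.txt} staged={b.txt, c.txt}
After op 17 (modify b.txt): modified={a.txt, b.txt, d.txt, e.txt} staged={b.txt, c.txt}
Final staged set: {b.txt, c.txt} -> count=2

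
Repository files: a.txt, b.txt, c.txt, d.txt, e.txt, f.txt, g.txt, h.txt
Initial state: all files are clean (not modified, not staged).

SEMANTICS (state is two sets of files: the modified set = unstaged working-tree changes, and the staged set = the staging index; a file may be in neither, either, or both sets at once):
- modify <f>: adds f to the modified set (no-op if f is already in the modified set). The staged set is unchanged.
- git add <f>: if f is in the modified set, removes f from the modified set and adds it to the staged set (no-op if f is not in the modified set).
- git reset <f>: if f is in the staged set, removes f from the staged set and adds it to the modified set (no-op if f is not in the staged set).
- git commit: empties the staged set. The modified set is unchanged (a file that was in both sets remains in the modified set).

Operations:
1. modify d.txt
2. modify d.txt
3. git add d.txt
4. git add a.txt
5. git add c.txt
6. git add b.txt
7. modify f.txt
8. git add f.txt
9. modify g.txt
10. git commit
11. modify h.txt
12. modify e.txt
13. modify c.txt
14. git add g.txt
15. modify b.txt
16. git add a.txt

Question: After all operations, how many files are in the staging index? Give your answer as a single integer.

After op 1 (modify d.txt): modified={d.txt} staged={none}
After op 2 (modify d.txt): modified={d.txt} staged={none}
After op 3 (git add d.txt): modified={none} staged={d.txt}
After op 4 (git add a.txt): modified={none} staged={d.txt}
After op 5 (git add c.txt): modified={none} staged={d.txt}
After op 6 (git add b.txt): modified={none} staged={d.txt}
After op 7 (modify f.txt): modified={f.txt} staged={d.txt}
After op 8 (git add f.txt): modified={none} staged={d.txt, f.txt}
After op 9 (modify g.txt): modified={g.txt} staged={d.txt, f.txt}
After op 10 (git commit): modified={g.txt} staged={none}
After op 11 (modify h.txt): modified={g.txt, h.txt} staged={none}
After op 12 (modify e.txt): modified={e.txt, g.txt, h.txt} staged={none}
After op 13 (modify c.txt): modified={c.txt, e.txt, g.txt, h.txt} staged={none}
After op 14 (git add g.txt): modified={c.txt, e.txt, h.txt} staged={g.txt}
After op 15 (modify b.txt): modified={b.txt, c.txt, e.txt, h.txt} staged={g.txt}
After op 16 (git add a.txt): modified={b.txt, c.txt, e.txt, h.txt} staged={g.txt}
Final staged set: {g.txt} -> count=1

Answer: 1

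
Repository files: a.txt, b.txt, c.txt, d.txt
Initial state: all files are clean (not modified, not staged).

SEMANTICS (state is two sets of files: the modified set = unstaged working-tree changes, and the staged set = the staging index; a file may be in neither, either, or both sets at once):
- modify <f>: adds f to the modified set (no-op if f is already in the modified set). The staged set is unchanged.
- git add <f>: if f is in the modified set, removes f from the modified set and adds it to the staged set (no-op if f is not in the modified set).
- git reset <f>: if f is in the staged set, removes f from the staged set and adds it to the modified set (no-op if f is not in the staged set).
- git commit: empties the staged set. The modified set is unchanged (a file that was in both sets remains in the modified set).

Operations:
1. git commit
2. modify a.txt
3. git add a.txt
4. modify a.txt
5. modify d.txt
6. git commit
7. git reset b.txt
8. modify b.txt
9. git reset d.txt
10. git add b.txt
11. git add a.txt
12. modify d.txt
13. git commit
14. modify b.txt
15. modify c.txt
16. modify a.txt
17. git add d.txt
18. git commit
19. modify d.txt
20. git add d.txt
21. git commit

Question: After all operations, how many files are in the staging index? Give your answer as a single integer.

After op 1 (git commit): modified={none} staged={none}
After op 2 (modify a.txt): modified={a.txt} staged={none}
After op 3 (git add a.txt): modified={none} staged={a.txt}
After op 4 (modify a.txt): modified={a.txt} staged={a.txt}
After op 5 (modify d.txt): modified={a.txt, d.txt} staged={a.txt}
After op 6 (git commit): modified={a.txt, d.txt} staged={none}
After op 7 (git reset b.txt): modified={a.txt, d.txt} staged={none}
After op 8 (modify b.txt): modified={a.txt, b.txt, d.txt} staged={none}
After op 9 (git reset d.txt): modified={a.txt, b.txt, d.txt} staged={none}
After op 10 (git add b.txt): modified={a.txt, d.txt} staged={b.txt}
After op 11 (git add a.txt): modified={d.txt} staged={a.txt, b.txt}
After op 12 (modify d.txt): modified={d.txt} staged={a.txt, b.txt}
After op 13 (git commit): modified={d.txt} staged={none}
After op 14 (modify b.txt): modified={b.txt, d.txt} staged={none}
After op 15 (modify c.txt): modified={b.txt, c.txt, d.txt} staged={none}
After op 16 (modify a.txt): modified={a.txt, b.txt, c.txt, d.txt} staged={none}
After op 17 (git add d.txt): modified={a.txt, b.txt, c.txt} staged={d.txt}
After op 18 (git commit): modified={a.txt, b.txt, c.txt} staged={none}
After op 19 (modify d.txt): modified={a.txt, b.txt, c.txt, d.txt} staged={none}
After op 20 (git add d.txt): modified={a.txt, b.txt, c.txt} staged={d.txt}
After op 21 (git commit): modified={a.txt, b.txt, c.txt} staged={none}
Final staged set: {none} -> count=0

Answer: 0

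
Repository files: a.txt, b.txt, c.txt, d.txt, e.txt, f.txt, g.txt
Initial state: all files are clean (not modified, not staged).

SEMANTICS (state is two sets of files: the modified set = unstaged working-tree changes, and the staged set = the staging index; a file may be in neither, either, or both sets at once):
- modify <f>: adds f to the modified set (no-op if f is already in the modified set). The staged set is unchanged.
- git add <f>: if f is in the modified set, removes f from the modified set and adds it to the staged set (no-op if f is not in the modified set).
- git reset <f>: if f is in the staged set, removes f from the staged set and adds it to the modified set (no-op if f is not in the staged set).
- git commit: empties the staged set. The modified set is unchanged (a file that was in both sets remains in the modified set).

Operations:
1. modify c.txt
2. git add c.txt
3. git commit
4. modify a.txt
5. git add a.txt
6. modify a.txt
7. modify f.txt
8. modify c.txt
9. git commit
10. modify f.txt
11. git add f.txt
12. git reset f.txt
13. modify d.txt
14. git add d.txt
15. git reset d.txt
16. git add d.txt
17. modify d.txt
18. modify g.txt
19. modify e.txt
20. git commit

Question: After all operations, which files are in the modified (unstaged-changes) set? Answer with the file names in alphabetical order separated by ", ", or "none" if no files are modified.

Answer: a.txt, c.txt, d.txt, e.txt, f.txt, g.txt

Derivation:
After op 1 (modify c.txt): modified={c.txt} staged={none}
After op 2 (git add c.txt): modified={none} staged={c.txt}
After op 3 (git commit): modified={none} staged={none}
After op 4 (modify a.txt): modified={a.txt} staged={none}
After op 5 (git add a.txt): modified={none} staged={a.txt}
After op 6 (modify a.txt): modified={a.txt} staged={a.txt}
After op 7 (modify f.txt): modified={a.txt, f.txt} staged={a.txt}
After op 8 (modify c.txt): modified={a.txt, c.txt, f.txt} staged={a.txt}
After op 9 (git commit): modified={a.txt, c.txt, f.txt} staged={none}
After op 10 (modify f.txt): modified={a.txt, c.txt, f.txt} staged={none}
After op 11 (git add f.txt): modified={a.txt, c.txt} staged={f.txt}
After op 12 (git reset f.txt): modified={a.txt, c.txt, f.txt} staged={none}
After op 13 (modify d.txt): modified={a.txt, c.txt, d.txt, f.txt} staged={none}
After op 14 (git add d.txt): modified={a.txt, c.txt, f.txt} staged={d.txt}
After op 15 (git reset d.txt): modified={a.txt, c.txt, d.txt, f.txt} staged={none}
After op 16 (git add d.txt): modified={a.txt, c.txt, f.txt} staged={d.txt}
After op 17 (modify d.txt): modified={a.txt, c.txt, d.txt, f.txt} staged={d.txt}
After op 18 (modify g.txt): modified={a.txt, c.txt, d.txt, f.txt, g.txt} staged={d.txt}
After op 19 (modify e.txt): modified={a.txt, c.txt, d.txt, e.txt, f.txt, g.txt} staged={d.txt}
After op 20 (git commit): modified={a.txt, c.txt, d.txt, e.txt, f.txt, g.txt} staged={none}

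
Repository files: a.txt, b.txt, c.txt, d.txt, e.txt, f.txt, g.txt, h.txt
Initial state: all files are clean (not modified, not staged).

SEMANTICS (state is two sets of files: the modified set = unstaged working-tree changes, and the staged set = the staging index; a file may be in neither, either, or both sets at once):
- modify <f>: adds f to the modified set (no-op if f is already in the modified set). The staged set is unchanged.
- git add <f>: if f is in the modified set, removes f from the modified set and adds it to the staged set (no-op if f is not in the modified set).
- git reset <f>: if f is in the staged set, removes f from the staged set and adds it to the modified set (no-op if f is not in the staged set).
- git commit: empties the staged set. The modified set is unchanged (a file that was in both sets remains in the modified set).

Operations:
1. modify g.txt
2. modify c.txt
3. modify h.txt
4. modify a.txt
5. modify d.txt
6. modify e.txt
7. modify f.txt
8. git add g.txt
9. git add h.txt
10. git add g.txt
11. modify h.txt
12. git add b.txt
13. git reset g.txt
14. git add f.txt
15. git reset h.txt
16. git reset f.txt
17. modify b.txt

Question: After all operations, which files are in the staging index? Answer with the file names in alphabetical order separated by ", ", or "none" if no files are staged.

Answer: none

Derivation:
After op 1 (modify g.txt): modified={g.txt} staged={none}
After op 2 (modify c.txt): modified={c.txt, g.txt} staged={none}
After op 3 (modify h.txt): modified={c.txt, g.txt, h.txt} staged={none}
After op 4 (modify a.txt): modified={a.txt, c.txt, g.txt, h.txt} staged={none}
After op 5 (modify d.txt): modified={a.txt, c.txt, d.txt, g.txt, h.txt} staged={none}
After op 6 (modify e.txt): modified={a.txt, c.txt, d.txt, e.txt, g.txt, h.txt} staged={none}
After op 7 (modify f.txt): modified={a.txt, c.txt, d.txt, e.txt, f.txt, g.txt, h.txt} staged={none}
After op 8 (git add g.txt): modified={a.txt, c.txt, d.txt, e.txt, f.txt, h.txt} staged={g.txt}
After op 9 (git add h.txt): modified={a.txt, c.txt, d.txt, e.txt, f.txt} staged={g.txt, h.txt}
After op 10 (git add g.txt): modified={a.txt, c.txt, d.txt, e.txt, f.txt} staged={g.txt, h.txt}
After op 11 (modify h.txt): modified={a.txt, c.txt, d.txt, e.txt, f.txt, h.txt} staged={g.txt, h.txt}
After op 12 (git add b.txt): modified={a.txt, c.txt, d.txt, e.txt, f.txt, h.txt} staged={g.txt, h.txt}
After op 13 (git reset g.txt): modified={a.txt, c.txt, d.txt, e.txt, f.txt, g.txt, h.txt} staged={h.txt}
After op 14 (git add f.txt): modified={a.txt, c.txt, d.txt, e.txt, g.txt, h.txt} staged={f.txt, h.txt}
After op 15 (git reset h.txt): modified={a.txt, c.txt, d.txt, e.txt, g.txt, h.txt} staged={f.txt}
After op 16 (git reset f.txt): modified={a.txt, c.txt, d.txt, e.txt, f.txt, g.txt, h.txt} staged={none}
After op 17 (modify b.txt): modified={a.txt, b.txt, c.txt, d.txt, e.txt, f.txt, g.txt, h.txt} staged={none}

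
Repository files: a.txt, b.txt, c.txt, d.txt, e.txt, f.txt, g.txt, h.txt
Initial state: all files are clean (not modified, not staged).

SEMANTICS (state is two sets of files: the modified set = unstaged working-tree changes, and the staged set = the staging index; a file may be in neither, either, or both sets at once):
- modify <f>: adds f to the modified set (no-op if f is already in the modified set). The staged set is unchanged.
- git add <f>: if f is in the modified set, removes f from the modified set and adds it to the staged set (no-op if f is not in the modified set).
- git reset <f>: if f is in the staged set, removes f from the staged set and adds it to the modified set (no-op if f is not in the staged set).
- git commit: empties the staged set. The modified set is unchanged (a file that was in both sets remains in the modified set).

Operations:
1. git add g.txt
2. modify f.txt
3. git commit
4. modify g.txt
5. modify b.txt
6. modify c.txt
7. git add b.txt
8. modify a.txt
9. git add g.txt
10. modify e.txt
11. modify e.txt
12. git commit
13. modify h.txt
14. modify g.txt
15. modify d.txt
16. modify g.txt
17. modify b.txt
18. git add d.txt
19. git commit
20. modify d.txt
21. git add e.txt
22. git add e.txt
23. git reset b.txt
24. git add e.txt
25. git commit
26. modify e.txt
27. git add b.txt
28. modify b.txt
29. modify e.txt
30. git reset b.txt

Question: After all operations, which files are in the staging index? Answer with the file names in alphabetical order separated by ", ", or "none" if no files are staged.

After op 1 (git add g.txt): modified={none} staged={none}
After op 2 (modify f.txt): modified={f.txt} staged={none}
After op 3 (git commit): modified={f.txt} staged={none}
After op 4 (modify g.txt): modified={f.txt, g.txt} staged={none}
After op 5 (modify b.txt): modified={b.txt, f.txt, g.txt} staged={none}
After op 6 (modify c.txt): modified={b.txt, c.txt, f.txt, g.txt} staged={none}
After op 7 (git add b.txt): modified={c.txt, f.txt, g.txt} staged={b.txt}
After op 8 (modify a.txt): modified={a.txt, c.txt, f.txt, g.txt} staged={b.txt}
After op 9 (git add g.txt): modified={a.txt, c.txt, f.txt} staged={b.txt, g.txt}
After op 10 (modify e.txt): modified={a.txt, c.txt, e.txt, f.txt} staged={b.txt, g.txt}
After op 11 (modify e.txt): modified={a.txt, c.txt, e.txt, f.txt} staged={b.txt, g.txt}
After op 12 (git commit): modified={a.txt, c.txt, e.txt, f.txt} staged={none}
After op 13 (modify h.txt): modified={a.txt, c.txt, e.txt, f.txt, h.txt} staged={none}
After op 14 (modify g.txt): modified={a.txt, c.txt, e.txt, f.txt, g.txt, h.txt} staged={none}
After op 15 (modify d.txt): modified={a.txt, c.txt, d.txt, e.txt, f.txt, g.txt, h.txt} staged={none}
After op 16 (modify g.txt): modified={a.txt, c.txt, d.txt, e.txt, f.txt, g.txt, h.txt} staged={none}
After op 17 (modify b.txt): modified={a.txt, b.txt, c.txt, d.txt, e.txt, f.txt, g.txt, h.txt} staged={none}
After op 18 (git add d.txt): modified={a.txt, b.txt, c.txt, e.txt, f.txt, g.txt, h.txt} staged={d.txt}
After op 19 (git commit): modified={a.txt, b.txt, c.txt, e.txt, f.txt, g.txt, h.txt} staged={none}
After op 20 (modify d.txt): modified={a.txt, b.txt, c.txt, d.txt, e.txt, f.txt, g.txt, h.txt} staged={none}
After op 21 (git add e.txt): modified={a.txt, b.txt, c.txt, d.txt, f.txt, g.txt, h.txt} staged={e.txt}
After op 22 (git add e.txt): modified={a.txt, b.txt, c.txt, d.txt, f.txt, g.txt, h.txt} staged={e.txt}
After op 23 (git reset b.txt): modified={a.txt, b.txt, c.txt, d.txt, f.txt, g.txt, h.txt} staged={e.txt}
After op 24 (git add e.txt): modified={a.txt, b.txt, c.txt, d.txt, f.txt, g.txt, h.txt} staged={e.txt}
After op 25 (git commit): modified={a.txt, b.txt, c.txt, d.txt, f.txt, g.txt, h.txt} staged={none}
After op 26 (modify e.txt): modified={a.txt, b.txt, c.txt, d.txt, e.txt, f.txt, g.txt, h.txt} staged={none}
After op 27 (git add b.txt): modified={a.txt, c.txt, d.txt, e.txt, f.txt, g.txt, h.txt} staged={b.txt}
After op 28 (modify b.txt): modified={a.txt, b.txt, c.txt, d.txt, e.txt, f.txt, g.txt, h.txt} staged={b.txt}
After op 29 (modify e.txt): modified={a.txt, b.txt, c.txt, d.txt, e.txt, f.txt, g.txt, h.txt} staged={b.txt}
After op 30 (git reset b.txt): modified={a.txt, b.txt, c.txt, d.txt, e.txt, f.txt, g.txt, h.txt} staged={none}

Answer: none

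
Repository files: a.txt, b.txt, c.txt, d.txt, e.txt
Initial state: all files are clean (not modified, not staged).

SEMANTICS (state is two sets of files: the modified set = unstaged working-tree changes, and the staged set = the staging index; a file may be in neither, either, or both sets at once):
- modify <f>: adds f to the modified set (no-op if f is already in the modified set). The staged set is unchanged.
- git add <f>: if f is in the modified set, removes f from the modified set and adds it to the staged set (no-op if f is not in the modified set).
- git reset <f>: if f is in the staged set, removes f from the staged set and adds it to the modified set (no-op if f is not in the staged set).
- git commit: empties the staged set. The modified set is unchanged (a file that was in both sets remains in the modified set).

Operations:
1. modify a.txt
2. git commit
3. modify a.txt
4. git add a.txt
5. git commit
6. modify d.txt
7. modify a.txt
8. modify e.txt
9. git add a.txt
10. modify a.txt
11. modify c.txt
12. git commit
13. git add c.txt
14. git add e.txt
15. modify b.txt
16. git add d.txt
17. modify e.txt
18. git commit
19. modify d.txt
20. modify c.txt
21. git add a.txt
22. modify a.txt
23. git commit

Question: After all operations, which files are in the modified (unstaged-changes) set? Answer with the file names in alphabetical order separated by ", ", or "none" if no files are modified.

After op 1 (modify a.txt): modified={a.txt} staged={none}
After op 2 (git commit): modified={a.txt} staged={none}
After op 3 (modify a.txt): modified={a.txt} staged={none}
After op 4 (git add a.txt): modified={none} staged={a.txt}
After op 5 (git commit): modified={none} staged={none}
After op 6 (modify d.txt): modified={d.txt} staged={none}
After op 7 (modify a.txt): modified={a.txt, d.txt} staged={none}
After op 8 (modify e.txt): modified={a.txt, d.txt, e.txt} staged={none}
After op 9 (git add a.txt): modified={d.txt, e.txt} staged={a.txt}
After op 10 (modify a.txt): modified={a.txt, d.txt, e.txt} staged={a.txt}
After op 11 (modify c.txt): modified={a.txt, c.txt, d.txt, e.txt} staged={a.txt}
After op 12 (git commit): modified={a.txt, c.txt, d.txt, e.txt} staged={none}
After op 13 (git add c.txt): modified={a.txt, d.txt, e.txt} staged={c.txt}
After op 14 (git add e.txt): modified={a.txt, d.txt} staged={c.txt, e.txt}
After op 15 (modify b.txt): modified={a.txt, b.txt, d.txt} staged={c.txt, e.txt}
After op 16 (git add d.txt): modified={a.txt, b.txt} staged={c.txt, d.txt, e.txt}
After op 17 (modify e.txt): modified={a.txt, b.txt, e.txt} staged={c.txt, d.txt, e.txt}
After op 18 (git commit): modified={a.txt, b.txt, e.txt} staged={none}
After op 19 (modify d.txt): modified={a.txt, b.txt, d.txt, e.txt} staged={none}
After op 20 (modify c.txt): modified={a.txt, b.txt, c.txt, d.txt, e.txt} staged={none}
After op 21 (git add a.txt): modified={b.txt, c.txt, d.txt, e.txt} staged={a.txt}
After op 22 (modify a.txt): modified={a.txt, b.txt, c.txt, d.txt, e.txt} staged={a.txt}
After op 23 (git commit): modified={a.txt, b.txt, c.txt, d.txt, e.txt} staged={none}

Answer: a.txt, b.txt, c.txt, d.txt, e.txt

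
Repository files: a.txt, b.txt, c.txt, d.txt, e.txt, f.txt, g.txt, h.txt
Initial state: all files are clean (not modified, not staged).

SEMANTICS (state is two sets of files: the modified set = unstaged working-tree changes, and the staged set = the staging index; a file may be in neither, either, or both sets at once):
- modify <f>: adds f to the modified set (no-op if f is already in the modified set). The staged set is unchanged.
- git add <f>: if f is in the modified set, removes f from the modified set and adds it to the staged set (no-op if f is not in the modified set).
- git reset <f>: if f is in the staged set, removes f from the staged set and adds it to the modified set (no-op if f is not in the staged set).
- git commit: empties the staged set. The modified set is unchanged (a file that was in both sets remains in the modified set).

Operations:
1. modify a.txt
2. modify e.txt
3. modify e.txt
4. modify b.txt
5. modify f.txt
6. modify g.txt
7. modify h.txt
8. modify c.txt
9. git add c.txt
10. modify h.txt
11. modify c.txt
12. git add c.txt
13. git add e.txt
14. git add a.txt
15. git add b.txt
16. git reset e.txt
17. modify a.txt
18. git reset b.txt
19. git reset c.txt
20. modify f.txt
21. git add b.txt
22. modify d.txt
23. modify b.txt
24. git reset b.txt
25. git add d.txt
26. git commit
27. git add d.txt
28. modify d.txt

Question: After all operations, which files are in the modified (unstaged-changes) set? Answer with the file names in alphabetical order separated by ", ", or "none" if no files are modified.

After op 1 (modify a.txt): modified={a.txt} staged={none}
After op 2 (modify e.txt): modified={a.txt, e.txt} staged={none}
After op 3 (modify e.txt): modified={a.txt, e.txt} staged={none}
After op 4 (modify b.txt): modified={a.txt, b.txt, e.txt} staged={none}
After op 5 (modify f.txt): modified={a.txt, b.txt, e.txt, f.txt} staged={none}
After op 6 (modify g.txt): modified={a.txt, b.txt, e.txt, f.txt, g.txt} staged={none}
After op 7 (modify h.txt): modified={a.txt, b.txt, e.txt, f.txt, g.txt, h.txt} staged={none}
After op 8 (modify c.txt): modified={a.txt, b.txt, c.txt, e.txt, f.txt, g.txt, h.txt} staged={none}
After op 9 (git add c.txt): modified={a.txt, b.txt, e.txt, f.txt, g.txt, h.txt} staged={c.txt}
After op 10 (modify h.txt): modified={a.txt, b.txt, e.txt, f.txt, g.txt, h.txt} staged={c.txt}
After op 11 (modify c.txt): modified={a.txt, b.txt, c.txt, e.txt, f.txt, g.txt, h.txt} staged={c.txt}
After op 12 (git add c.txt): modified={a.txt, b.txt, e.txt, f.txt, g.txt, h.txt} staged={c.txt}
After op 13 (git add e.txt): modified={a.txt, b.txt, f.txt, g.txt, h.txt} staged={c.txt, e.txt}
After op 14 (git add a.txt): modified={b.txt, f.txt, g.txt, h.txt} staged={a.txt, c.txt, e.txt}
After op 15 (git add b.txt): modified={f.txt, g.txt, h.txt} staged={a.txt, b.txt, c.txt, e.txt}
After op 16 (git reset e.txt): modified={e.txt, f.txt, g.txt, h.txt} staged={a.txt, b.txt, c.txt}
After op 17 (modify a.txt): modified={a.txt, e.txt, f.txt, g.txt, h.txt} staged={a.txt, b.txt, c.txt}
After op 18 (git reset b.txt): modified={a.txt, b.txt, e.txt, f.txt, g.txt, h.txt} staged={a.txt, c.txt}
After op 19 (git reset c.txt): modified={a.txt, b.txt, c.txt, e.txt, f.txt, g.txt, h.txt} staged={a.txt}
After op 20 (modify f.txt): modified={a.txt, b.txt, c.txt, e.txt, f.txt, g.txt, h.txt} staged={a.txt}
After op 21 (git add b.txt): modified={a.txt, c.txt, e.txt, f.txt, g.txt, h.txt} staged={a.txt, b.txt}
After op 22 (modify d.txt): modified={a.txt, c.txt, d.txt, e.txt, f.txt, g.txt, h.txt} staged={a.txt, b.txt}
After op 23 (modify b.txt): modified={a.txt, b.txt, c.txt, d.txt, e.txt, f.txt, g.txt, h.txt} staged={a.txt, b.txt}
After op 24 (git reset b.txt): modified={a.txt, b.txt, c.txt, d.txt, e.txt, f.txt, g.txt, h.txt} staged={a.txt}
After op 25 (git add d.txt): modified={a.txt, b.txt, c.txt, e.txt, f.txt, g.txt, h.txt} staged={a.txt, d.txt}
After op 26 (git commit): modified={a.txt, b.txt, c.txt, e.txt, f.txt, g.txt, h.txt} staged={none}
After op 27 (git add d.txt): modified={a.txt, b.txt, c.txt, e.txt, f.txt, g.txt, h.txt} staged={none}
After op 28 (modify d.txt): modified={a.txt, b.txt, c.txt, d.txt, e.txt, f.txt, g.txt, h.txt} staged={none}

Answer: a.txt, b.txt, c.txt, d.txt, e.txt, f.txt, g.txt, h.txt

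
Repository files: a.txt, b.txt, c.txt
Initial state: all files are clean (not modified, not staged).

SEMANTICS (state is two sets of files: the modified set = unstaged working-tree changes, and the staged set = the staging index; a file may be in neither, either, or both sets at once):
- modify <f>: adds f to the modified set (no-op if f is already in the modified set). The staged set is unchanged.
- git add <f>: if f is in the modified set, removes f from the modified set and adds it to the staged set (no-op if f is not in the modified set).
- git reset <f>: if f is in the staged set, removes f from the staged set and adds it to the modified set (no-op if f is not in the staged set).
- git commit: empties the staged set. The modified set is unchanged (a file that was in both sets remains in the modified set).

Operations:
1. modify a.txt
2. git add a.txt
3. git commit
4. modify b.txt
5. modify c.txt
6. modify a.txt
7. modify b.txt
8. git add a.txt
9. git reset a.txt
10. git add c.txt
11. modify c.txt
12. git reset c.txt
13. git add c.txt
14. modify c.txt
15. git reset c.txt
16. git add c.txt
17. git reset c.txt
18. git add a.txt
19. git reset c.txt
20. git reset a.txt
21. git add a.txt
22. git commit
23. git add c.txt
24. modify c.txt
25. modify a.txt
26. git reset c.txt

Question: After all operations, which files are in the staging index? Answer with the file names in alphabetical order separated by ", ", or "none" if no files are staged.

Answer: none

Derivation:
After op 1 (modify a.txt): modified={a.txt} staged={none}
After op 2 (git add a.txt): modified={none} staged={a.txt}
After op 3 (git commit): modified={none} staged={none}
After op 4 (modify b.txt): modified={b.txt} staged={none}
After op 5 (modify c.txt): modified={b.txt, c.txt} staged={none}
After op 6 (modify a.txt): modified={a.txt, b.txt, c.txt} staged={none}
After op 7 (modify b.txt): modified={a.txt, b.txt, c.txt} staged={none}
After op 8 (git add a.txt): modified={b.txt, c.txt} staged={a.txt}
After op 9 (git reset a.txt): modified={a.txt, b.txt, c.txt} staged={none}
After op 10 (git add c.txt): modified={a.txt, b.txt} staged={c.txt}
After op 11 (modify c.txt): modified={a.txt, b.txt, c.txt} staged={c.txt}
After op 12 (git reset c.txt): modified={a.txt, b.txt, c.txt} staged={none}
After op 13 (git add c.txt): modified={a.txt, b.txt} staged={c.txt}
After op 14 (modify c.txt): modified={a.txt, b.txt, c.txt} staged={c.txt}
After op 15 (git reset c.txt): modified={a.txt, b.txt, c.txt} staged={none}
After op 16 (git add c.txt): modified={a.txt, b.txt} staged={c.txt}
After op 17 (git reset c.txt): modified={a.txt, b.txt, c.txt} staged={none}
After op 18 (git add a.txt): modified={b.txt, c.txt} staged={a.txt}
After op 19 (git reset c.txt): modified={b.txt, c.txt} staged={a.txt}
After op 20 (git reset a.txt): modified={a.txt, b.txt, c.txt} staged={none}
After op 21 (git add a.txt): modified={b.txt, c.txt} staged={a.txt}
After op 22 (git commit): modified={b.txt, c.txt} staged={none}
After op 23 (git add c.txt): modified={b.txt} staged={c.txt}
After op 24 (modify c.txt): modified={b.txt, c.txt} staged={c.txt}
After op 25 (modify a.txt): modified={a.txt, b.txt, c.txt} staged={c.txt}
After op 26 (git reset c.txt): modified={a.txt, b.txt, c.txt} staged={none}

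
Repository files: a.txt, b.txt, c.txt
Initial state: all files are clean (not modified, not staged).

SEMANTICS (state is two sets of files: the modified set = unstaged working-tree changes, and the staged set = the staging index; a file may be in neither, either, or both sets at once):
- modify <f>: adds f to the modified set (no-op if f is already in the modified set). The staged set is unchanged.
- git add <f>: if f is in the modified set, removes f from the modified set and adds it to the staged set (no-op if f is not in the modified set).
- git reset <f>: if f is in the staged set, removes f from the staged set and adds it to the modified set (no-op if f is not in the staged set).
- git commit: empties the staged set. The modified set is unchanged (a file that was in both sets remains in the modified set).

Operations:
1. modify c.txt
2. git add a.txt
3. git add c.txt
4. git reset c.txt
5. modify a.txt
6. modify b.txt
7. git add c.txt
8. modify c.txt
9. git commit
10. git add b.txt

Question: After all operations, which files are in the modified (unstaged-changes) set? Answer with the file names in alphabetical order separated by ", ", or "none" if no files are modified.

Answer: a.txt, c.txt

Derivation:
After op 1 (modify c.txt): modified={c.txt} staged={none}
After op 2 (git add a.txt): modified={c.txt} staged={none}
After op 3 (git add c.txt): modified={none} staged={c.txt}
After op 4 (git reset c.txt): modified={c.txt} staged={none}
After op 5 (modify a.txt): modified={a.txt, c.txt} staged={none}
After op 6 (modify b.txt): modified={a.txt, b.txt, c.txt} staged={none}
After op 7 (git add c.txt): modified={a.txt, b.txt} staged={c.txt}
After op 8 (modify c.txt): modified={a.txt, b.txt, c.txt} staged={c.txt}
After op 9 (git commit): modified={a.txt, b.txt, c.txt} staged={none}
After op 10 (git add b.txt): modified={a.txt, c.txt} staged={b.txt}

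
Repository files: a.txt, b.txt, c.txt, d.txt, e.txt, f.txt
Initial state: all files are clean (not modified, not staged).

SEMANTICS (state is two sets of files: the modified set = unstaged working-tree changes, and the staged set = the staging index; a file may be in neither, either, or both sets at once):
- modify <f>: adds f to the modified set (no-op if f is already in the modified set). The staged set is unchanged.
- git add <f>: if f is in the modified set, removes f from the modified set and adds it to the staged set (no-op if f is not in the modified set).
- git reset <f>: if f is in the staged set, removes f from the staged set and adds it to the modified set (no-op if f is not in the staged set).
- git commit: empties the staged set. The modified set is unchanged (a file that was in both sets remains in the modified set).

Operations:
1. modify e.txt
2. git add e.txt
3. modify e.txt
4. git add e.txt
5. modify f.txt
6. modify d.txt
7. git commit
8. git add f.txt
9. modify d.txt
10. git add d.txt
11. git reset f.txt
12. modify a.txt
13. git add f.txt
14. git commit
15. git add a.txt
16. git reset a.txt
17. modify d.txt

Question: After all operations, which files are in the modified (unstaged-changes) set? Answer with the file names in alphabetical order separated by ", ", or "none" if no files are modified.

Answer: a.txt, d.txt

Derivation:
After op 1 (modify e.txt): modified={e.txt} staged={none}
After op 2 (git add e.txt): modified={none} staged={e.txt}
After op 3 (modify e.txt): modified={e.txt} staged={e.txt}
After op 4 (git add e.txt): modified={none} staged={e.txt}
After op 5 (modify f.txt): modified={f.txt} staged={e.txt}
After op 6 (modify d.txt): modified={d.txt, f.txt} staged={e.txt}
After op 7 (git commit): modified={d.txt, f.txt} staged={none}
After op 8 (git add f.txt): modified={d.txt} staged={f.txt}
After op 9 (modify d.txt): modified={d.txt} staged={f.txt}
After op 10 (git add d.txt): modified={none} staged={d.txt, f.txt}
After op 11 (git reset f.txt): modified={f.txt} staged={d.txt}
After op 12 (modify a.txt): modified={a.txt, f.txt} staged={d.txt}
After op 13 (git add f.txt): modified={a.txt} staged={d.txt, f.txt}
After op 14 (git commit): modified={a.txt} staged={none}
After op 15 (git add a.txt): modified={none} staged={a.txt}
After op 16 (git reset a.txt): modified={a.txt} staged={none}
After op 17 (modify d.txt): modified={a.txt, d.txt} staged={none}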